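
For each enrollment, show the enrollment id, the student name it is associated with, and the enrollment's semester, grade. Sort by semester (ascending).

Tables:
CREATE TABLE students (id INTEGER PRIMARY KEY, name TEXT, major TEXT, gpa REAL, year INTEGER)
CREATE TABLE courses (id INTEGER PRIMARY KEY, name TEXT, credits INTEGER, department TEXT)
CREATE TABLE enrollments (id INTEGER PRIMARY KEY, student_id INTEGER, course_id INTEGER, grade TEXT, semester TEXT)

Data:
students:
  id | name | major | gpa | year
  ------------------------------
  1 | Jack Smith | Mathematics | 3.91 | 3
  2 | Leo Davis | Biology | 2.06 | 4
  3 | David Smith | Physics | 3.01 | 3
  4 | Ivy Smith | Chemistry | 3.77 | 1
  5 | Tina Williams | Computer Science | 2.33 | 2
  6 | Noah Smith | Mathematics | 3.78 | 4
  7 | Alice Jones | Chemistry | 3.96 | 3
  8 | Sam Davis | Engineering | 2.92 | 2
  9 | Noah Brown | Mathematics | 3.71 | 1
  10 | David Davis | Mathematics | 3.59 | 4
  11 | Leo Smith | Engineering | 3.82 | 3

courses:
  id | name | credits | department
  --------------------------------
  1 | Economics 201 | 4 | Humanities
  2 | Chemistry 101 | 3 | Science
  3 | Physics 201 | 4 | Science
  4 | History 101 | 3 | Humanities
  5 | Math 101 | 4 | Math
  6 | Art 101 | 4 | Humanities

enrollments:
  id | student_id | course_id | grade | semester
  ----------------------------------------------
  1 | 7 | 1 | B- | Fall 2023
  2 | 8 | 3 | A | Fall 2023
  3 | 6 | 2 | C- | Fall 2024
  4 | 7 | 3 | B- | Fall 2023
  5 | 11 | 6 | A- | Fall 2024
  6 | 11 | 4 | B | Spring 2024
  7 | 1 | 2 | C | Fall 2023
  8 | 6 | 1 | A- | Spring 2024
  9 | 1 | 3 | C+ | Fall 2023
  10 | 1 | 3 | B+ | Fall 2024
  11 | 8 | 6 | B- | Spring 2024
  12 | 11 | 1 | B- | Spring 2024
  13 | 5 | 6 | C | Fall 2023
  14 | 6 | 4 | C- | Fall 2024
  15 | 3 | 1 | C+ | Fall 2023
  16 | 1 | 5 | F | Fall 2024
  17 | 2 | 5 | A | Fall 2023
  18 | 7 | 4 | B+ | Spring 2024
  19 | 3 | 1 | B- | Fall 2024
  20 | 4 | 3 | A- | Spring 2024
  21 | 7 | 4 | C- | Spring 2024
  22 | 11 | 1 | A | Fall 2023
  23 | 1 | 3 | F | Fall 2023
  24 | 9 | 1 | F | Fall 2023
SELECT c.id, p.name AS student, c.semester, c.grade FROM enrollments c JOIN students p ON c.student_id = p.id ORDER BY c.semester ASC

Execution result:
id | student | semester | grade
1 | Alice Jones | Fall 2023 | B-
2 | Sam Davis | Fall 2023 | A
4 | Alice Jones | Fall 2023 | B-
7 | Jack Smith | Fall 2023 | C
9 | Jack Smith | Fall 2023 | C+
13 | Tina Williams | Fall 2023 | C
15 | David Smith | Fall 2023 | C+
17 | Leo Davis | Fall 2023 | A
22 | Leo Smith | Fall 2023 | A
23 | Jack Smith | Fall 2023 | F
24 | Noah Brown | Fall 2023 | F
3 | Noah Smith | Fall 2024 | C-
5 | Leo Smith | Fall 2024 | A-
10 | Jack Smith | Fall 2024 | B+
14 | Noah Smith | Fall 2024 | C-
16 | Jack Smith | Fall 2024 | F
19 | David Smith | Fall 2024 | B-
6 | Leo Smith | Spring 2024 | B
8 | Noah Smith | Spring 2024 | A-
11 | Sam Davis | Spring 2024 | B-
12 | Leo Smith | Spring 2024 | B-
18 | Alice Jones | Spring 2024 | B+
20 | Ivy Smith | Spring 2024 | A-
21 | Alice Jones | Spring 2024 | C-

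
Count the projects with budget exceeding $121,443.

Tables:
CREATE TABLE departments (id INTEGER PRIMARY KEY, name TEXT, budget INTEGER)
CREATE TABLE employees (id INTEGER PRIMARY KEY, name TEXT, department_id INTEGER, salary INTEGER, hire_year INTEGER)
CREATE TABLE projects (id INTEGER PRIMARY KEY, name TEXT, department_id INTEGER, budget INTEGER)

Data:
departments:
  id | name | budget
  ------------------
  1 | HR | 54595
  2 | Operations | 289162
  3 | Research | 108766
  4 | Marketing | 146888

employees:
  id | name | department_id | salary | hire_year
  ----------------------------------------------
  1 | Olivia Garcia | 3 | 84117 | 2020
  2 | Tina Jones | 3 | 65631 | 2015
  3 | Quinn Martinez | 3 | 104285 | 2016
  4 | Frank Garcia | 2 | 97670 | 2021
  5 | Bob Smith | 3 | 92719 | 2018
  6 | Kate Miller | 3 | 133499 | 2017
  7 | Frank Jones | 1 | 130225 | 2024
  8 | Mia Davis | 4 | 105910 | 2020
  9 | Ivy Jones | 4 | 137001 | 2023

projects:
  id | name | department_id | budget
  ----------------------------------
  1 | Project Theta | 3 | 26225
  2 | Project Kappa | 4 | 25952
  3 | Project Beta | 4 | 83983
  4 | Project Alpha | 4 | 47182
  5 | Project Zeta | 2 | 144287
SELECT COUNT(*) FROM projects WHERE budget > 121443

Execution result:
1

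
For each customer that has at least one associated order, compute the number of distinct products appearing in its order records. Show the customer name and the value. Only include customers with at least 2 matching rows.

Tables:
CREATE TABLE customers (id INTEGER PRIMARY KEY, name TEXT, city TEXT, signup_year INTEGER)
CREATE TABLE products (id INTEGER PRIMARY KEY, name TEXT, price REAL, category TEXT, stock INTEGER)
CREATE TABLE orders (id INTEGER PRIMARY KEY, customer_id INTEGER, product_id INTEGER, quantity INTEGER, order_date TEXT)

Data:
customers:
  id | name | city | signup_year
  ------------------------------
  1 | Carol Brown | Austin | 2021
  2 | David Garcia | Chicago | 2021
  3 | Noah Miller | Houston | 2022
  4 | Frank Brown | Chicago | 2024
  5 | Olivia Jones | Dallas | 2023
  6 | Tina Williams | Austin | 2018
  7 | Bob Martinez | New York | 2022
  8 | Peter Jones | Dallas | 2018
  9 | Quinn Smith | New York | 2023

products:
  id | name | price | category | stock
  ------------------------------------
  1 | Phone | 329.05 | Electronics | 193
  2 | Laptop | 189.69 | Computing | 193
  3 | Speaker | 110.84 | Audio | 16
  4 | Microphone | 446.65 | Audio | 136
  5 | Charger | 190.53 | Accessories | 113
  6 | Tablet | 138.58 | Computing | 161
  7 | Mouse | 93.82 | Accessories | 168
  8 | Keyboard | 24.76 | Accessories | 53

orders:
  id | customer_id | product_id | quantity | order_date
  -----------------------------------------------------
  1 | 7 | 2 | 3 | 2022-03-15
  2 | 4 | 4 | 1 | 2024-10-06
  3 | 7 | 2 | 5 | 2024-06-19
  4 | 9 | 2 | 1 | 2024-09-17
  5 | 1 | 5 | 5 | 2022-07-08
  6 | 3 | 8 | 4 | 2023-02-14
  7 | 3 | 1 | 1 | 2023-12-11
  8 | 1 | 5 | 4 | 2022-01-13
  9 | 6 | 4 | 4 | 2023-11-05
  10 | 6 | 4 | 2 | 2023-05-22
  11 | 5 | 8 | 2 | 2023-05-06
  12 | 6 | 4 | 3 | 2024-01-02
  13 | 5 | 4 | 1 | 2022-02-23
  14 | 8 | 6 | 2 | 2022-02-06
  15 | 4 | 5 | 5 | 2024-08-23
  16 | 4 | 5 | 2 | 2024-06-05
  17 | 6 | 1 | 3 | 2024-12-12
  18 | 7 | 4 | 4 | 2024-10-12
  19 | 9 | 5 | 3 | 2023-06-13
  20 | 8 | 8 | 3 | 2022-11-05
SELECT p.name, COUNT(DISTINCT c.product_id) AS distinct_product_count FROM orders c JOIN customers p ON c.customer_id = p.id GROUP BY p.id, p.name HAVING COUNT(*) >= 2

Execution result:
name | distinct_product_count
Carol Brown | 1
Noah Miller | 2
Frank Brown | 2
Olivia Jones | 2
Tina Williams | 2
Bob Martinez | 2
Peter Jones | 2
Quinn Smith | 2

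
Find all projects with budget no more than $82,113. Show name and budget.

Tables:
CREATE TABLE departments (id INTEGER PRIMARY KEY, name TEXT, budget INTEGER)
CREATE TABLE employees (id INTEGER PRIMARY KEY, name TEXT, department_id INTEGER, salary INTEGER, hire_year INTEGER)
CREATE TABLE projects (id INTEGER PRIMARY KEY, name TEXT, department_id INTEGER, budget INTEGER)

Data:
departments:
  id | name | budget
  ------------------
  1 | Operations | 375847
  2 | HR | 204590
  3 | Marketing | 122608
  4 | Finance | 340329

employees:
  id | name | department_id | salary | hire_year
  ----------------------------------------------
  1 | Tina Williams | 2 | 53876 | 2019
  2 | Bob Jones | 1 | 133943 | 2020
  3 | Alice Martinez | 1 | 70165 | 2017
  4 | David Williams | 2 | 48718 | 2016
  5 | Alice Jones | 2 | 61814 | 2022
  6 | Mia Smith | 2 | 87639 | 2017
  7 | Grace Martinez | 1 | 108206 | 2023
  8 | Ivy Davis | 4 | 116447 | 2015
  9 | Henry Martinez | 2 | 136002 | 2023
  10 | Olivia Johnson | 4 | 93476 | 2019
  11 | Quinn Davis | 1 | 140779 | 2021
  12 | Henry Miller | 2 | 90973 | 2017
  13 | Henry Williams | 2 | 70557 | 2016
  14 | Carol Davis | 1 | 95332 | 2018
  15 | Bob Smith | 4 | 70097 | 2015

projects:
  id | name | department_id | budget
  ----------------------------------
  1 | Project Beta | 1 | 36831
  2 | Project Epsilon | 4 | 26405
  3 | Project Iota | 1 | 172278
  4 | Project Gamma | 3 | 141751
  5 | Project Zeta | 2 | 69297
SELECT name, budget FROM projects WHERE budget <= 82113

Execution result:
name | budget
Project Beta | 36831
Project Epsilon | 26405
Project Zeta | 69297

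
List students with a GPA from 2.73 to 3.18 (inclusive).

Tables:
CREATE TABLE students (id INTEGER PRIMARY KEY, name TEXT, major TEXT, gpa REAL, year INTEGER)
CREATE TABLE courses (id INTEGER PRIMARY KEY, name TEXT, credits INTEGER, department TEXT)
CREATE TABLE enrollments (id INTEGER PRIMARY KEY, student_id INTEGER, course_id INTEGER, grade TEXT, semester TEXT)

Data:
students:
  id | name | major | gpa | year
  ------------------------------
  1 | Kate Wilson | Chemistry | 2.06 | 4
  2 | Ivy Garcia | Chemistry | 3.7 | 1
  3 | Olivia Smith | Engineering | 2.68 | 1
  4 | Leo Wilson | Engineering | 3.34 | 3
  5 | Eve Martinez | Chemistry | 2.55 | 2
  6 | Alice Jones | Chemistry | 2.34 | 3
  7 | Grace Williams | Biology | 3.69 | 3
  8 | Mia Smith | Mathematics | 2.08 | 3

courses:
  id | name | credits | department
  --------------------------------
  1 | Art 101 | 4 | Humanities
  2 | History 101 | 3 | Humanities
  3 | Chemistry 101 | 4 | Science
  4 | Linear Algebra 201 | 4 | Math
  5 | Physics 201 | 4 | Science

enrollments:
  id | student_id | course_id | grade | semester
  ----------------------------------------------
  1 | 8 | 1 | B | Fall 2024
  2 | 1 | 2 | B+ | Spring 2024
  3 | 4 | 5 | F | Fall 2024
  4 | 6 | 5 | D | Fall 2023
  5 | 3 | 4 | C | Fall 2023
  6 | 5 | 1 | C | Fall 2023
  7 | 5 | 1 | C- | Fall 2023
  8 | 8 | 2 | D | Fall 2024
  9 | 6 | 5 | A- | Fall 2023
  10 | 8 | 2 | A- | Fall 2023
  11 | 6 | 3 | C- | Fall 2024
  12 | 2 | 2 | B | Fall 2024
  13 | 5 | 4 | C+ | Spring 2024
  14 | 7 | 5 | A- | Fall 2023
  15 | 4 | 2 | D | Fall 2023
SELECT name, gpa FROM students WHERE gpa BETWEEN 2.73 AND 3.18

Execution result:
(no rows)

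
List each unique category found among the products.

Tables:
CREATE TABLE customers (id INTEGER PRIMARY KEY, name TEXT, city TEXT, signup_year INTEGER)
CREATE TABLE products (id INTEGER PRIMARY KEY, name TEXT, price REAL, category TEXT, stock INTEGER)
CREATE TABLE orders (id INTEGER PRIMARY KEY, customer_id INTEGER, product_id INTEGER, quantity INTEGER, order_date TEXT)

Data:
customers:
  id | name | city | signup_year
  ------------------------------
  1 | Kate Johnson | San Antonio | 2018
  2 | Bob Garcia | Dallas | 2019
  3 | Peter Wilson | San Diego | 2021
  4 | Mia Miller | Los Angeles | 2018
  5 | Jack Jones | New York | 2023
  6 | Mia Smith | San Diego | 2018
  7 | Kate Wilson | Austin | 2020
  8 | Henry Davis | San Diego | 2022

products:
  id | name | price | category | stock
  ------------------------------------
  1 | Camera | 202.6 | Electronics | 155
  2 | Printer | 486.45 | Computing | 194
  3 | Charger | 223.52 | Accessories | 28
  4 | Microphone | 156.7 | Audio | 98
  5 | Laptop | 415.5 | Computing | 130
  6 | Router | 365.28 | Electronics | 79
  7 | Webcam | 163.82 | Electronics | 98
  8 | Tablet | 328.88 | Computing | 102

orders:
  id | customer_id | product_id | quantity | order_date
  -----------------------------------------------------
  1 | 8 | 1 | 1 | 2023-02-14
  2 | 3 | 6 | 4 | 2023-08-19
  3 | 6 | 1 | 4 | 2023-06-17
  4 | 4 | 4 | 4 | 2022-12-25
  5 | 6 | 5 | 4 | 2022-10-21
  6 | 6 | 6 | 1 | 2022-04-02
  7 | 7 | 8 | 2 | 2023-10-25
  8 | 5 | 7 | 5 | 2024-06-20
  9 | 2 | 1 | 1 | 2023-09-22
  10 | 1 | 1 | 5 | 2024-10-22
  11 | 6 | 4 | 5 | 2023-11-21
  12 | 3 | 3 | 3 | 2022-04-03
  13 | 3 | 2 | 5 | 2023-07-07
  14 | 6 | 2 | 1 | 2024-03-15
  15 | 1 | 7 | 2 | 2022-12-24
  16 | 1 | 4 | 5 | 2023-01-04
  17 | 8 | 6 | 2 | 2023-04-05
SELECT DISTINCT category FROM products

Execution result:
category
Electronics
Computing
Accessories
Audio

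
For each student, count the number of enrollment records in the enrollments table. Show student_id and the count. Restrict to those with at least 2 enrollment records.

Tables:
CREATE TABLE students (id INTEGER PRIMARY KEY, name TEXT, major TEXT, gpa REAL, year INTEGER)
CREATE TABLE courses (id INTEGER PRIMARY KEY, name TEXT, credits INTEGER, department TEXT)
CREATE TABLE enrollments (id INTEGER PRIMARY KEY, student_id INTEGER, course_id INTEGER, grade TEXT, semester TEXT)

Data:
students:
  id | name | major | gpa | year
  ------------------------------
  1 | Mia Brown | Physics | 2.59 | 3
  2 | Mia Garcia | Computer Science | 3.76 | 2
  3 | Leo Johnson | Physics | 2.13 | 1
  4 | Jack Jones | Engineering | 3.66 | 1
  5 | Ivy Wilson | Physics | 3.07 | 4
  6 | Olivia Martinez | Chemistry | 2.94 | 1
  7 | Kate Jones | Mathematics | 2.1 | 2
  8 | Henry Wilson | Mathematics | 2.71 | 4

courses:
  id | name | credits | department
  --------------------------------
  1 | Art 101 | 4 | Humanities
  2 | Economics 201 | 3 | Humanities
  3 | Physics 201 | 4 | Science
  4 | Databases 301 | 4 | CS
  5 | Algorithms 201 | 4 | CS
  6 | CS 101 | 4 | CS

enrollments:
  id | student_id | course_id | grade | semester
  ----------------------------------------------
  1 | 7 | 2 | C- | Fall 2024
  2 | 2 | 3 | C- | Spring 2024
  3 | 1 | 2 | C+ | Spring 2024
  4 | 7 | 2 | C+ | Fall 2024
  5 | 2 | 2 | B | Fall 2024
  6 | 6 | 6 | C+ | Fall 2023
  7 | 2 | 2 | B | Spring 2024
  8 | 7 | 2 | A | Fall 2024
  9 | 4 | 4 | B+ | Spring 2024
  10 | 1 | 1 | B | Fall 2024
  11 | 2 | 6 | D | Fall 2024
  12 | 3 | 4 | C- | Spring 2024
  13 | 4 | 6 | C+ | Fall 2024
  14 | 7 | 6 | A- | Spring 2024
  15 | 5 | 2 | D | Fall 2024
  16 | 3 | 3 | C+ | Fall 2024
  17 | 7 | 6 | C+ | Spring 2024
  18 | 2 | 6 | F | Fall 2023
SELECT student_id, COUNT(*) AS enrollment_count FROM enrollments GROUP BY student_id HAVING COUNT(*) >= 2

Execution result:
student_id | enrollment_count
1 | 2
2 | 5
3 | 2
4 | 2
7 | 5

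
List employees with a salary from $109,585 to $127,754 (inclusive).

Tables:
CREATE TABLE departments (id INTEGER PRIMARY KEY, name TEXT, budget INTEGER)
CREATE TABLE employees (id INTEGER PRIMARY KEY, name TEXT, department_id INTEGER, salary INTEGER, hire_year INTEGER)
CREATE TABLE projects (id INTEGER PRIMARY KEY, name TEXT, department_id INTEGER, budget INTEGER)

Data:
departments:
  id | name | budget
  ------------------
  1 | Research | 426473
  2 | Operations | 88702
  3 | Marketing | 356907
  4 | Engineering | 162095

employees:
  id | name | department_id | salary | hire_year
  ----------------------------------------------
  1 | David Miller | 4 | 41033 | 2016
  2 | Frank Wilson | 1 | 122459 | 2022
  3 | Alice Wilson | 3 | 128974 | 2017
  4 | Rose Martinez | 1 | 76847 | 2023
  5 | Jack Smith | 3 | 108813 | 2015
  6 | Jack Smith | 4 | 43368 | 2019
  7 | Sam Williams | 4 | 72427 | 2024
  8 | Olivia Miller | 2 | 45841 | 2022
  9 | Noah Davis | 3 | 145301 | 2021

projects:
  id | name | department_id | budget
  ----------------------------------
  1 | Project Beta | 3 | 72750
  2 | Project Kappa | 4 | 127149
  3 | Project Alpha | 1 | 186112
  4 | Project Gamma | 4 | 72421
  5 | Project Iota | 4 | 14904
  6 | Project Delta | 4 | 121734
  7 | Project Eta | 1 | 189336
SELECT name, salary FROM employees WHERE salary BETWEEN 109585 AND 127754

Execution result:
name | salary
Frank Wilson | 122459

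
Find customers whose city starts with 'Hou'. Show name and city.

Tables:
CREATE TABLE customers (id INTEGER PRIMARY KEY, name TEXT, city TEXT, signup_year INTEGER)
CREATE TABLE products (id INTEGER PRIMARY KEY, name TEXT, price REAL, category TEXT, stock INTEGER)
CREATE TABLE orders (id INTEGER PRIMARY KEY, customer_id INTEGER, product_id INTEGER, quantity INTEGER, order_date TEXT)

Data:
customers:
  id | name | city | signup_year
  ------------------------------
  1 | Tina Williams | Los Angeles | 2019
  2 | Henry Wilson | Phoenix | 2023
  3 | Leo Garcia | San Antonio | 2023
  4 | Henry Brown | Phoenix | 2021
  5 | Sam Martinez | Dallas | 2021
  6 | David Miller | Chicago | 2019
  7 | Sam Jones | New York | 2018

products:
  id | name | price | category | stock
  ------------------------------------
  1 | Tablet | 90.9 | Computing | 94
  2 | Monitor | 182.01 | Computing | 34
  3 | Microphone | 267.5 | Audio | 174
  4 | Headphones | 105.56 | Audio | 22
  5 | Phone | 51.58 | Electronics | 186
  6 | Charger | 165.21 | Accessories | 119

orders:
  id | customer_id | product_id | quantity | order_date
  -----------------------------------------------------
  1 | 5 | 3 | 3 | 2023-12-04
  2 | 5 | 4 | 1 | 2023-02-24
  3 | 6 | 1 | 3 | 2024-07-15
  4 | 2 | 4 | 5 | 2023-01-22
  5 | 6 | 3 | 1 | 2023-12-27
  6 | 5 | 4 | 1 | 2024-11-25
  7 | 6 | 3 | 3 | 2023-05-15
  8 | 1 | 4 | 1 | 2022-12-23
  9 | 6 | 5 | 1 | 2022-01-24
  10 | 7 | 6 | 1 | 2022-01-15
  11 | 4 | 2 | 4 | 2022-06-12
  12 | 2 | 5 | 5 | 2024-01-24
SELECT name, city FROM customers WHERE city LIKE 'Hou%'

Execution result:
(no rows)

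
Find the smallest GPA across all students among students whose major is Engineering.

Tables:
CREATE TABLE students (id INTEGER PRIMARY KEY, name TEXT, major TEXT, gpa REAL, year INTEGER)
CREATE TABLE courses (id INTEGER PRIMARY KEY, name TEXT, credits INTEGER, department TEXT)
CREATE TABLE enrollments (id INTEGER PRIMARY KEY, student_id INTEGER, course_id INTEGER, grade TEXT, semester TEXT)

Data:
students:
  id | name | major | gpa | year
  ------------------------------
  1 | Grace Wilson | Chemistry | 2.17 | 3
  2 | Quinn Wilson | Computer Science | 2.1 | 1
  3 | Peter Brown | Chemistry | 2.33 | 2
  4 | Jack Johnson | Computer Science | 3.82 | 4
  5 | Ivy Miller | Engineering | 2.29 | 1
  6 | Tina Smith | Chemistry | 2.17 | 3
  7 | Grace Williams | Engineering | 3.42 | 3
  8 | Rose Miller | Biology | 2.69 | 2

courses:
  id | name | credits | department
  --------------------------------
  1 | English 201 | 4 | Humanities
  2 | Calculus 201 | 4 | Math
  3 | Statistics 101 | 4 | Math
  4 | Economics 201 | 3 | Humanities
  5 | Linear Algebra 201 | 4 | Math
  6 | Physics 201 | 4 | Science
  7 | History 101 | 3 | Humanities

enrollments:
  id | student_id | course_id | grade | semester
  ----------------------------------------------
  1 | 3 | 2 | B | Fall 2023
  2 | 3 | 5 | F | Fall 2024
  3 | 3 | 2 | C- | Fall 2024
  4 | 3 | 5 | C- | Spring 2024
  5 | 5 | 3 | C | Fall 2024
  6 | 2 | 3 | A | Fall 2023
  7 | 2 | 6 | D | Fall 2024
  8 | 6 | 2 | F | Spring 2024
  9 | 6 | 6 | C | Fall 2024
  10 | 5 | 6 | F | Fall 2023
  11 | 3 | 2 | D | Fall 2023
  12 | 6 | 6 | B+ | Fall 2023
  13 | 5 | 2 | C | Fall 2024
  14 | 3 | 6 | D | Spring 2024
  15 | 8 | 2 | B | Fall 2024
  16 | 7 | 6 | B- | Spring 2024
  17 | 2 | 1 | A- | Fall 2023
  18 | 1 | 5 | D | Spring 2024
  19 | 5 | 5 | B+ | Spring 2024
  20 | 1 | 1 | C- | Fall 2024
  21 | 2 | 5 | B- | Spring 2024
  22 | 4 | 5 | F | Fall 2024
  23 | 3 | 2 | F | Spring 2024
SELECT MIN(gpa) FROM students WHERE major = 'Engineering'

Execution result:
2.29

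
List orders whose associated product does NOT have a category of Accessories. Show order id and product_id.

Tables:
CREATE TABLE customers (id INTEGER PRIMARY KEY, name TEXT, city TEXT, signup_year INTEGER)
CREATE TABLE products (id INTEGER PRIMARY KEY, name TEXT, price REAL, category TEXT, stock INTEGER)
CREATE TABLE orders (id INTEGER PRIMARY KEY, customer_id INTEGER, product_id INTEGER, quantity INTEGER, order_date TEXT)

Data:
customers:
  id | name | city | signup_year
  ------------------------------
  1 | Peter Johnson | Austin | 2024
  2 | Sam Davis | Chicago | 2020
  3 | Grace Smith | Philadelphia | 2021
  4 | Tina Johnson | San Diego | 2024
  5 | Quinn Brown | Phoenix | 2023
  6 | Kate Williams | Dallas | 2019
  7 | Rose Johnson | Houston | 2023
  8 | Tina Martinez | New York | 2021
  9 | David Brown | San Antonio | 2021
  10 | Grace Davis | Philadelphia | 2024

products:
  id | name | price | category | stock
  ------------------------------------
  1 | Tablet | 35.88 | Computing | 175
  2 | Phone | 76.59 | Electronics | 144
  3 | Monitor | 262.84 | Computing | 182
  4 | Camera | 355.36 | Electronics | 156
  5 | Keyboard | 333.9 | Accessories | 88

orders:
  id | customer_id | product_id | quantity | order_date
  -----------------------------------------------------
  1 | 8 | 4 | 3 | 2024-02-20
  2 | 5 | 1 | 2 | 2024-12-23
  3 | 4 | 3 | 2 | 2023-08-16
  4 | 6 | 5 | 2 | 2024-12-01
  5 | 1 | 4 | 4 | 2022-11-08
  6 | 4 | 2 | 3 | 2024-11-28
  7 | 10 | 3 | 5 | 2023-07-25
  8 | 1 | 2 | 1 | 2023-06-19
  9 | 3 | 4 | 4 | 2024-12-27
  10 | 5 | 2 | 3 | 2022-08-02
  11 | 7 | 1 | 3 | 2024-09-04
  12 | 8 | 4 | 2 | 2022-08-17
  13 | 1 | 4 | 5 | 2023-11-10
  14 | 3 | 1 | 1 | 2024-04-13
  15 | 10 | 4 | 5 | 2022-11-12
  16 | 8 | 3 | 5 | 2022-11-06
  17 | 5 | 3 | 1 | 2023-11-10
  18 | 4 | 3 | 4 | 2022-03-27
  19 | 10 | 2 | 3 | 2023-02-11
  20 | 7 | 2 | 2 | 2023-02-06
SELECT id, product_id FROM orders WHERE product_id NOT IN (SELECT id FROM products WHERE category = 'Accessories')

Execution result:
id | product_id
1 | 4
2 | 1
3 | 3
5 | 4
6 | 2
7 | 3
8 | 2
9 | 4
10 | 2
11 | 1
12 | 4
13 | 4
14 | 1
15 | 4
16 | 3
17 | 3
18 | 3
19 | 2
20 | 2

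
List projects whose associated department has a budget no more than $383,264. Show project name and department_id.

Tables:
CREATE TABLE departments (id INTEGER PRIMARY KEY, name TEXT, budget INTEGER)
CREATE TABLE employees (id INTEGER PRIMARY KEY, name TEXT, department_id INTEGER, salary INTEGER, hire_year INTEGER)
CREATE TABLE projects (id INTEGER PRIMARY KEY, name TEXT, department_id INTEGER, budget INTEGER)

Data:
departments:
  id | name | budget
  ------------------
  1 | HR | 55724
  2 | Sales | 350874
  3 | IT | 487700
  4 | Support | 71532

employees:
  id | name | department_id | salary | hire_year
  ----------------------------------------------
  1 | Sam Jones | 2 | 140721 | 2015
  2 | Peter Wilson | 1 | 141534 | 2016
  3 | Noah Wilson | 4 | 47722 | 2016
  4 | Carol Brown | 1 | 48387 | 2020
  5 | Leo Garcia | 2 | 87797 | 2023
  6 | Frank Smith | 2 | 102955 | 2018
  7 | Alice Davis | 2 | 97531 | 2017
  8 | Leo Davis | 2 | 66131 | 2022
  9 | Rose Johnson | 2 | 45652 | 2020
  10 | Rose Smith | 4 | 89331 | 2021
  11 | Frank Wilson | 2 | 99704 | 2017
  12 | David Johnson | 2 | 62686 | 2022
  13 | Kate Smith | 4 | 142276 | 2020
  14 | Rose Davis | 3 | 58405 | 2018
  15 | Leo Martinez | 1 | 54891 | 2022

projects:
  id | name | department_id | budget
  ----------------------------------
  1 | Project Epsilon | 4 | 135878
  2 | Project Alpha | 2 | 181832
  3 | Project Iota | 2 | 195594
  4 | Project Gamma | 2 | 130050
SELECT name, department_id FROM projects WHERE department_id IN (SELECT id FROM departments WHERE budget <= 383264)

Execution result:
name | department_id
Project Epsilon | 4
Project Alpha | 2
Project Iota | 2
Project Gamma | 2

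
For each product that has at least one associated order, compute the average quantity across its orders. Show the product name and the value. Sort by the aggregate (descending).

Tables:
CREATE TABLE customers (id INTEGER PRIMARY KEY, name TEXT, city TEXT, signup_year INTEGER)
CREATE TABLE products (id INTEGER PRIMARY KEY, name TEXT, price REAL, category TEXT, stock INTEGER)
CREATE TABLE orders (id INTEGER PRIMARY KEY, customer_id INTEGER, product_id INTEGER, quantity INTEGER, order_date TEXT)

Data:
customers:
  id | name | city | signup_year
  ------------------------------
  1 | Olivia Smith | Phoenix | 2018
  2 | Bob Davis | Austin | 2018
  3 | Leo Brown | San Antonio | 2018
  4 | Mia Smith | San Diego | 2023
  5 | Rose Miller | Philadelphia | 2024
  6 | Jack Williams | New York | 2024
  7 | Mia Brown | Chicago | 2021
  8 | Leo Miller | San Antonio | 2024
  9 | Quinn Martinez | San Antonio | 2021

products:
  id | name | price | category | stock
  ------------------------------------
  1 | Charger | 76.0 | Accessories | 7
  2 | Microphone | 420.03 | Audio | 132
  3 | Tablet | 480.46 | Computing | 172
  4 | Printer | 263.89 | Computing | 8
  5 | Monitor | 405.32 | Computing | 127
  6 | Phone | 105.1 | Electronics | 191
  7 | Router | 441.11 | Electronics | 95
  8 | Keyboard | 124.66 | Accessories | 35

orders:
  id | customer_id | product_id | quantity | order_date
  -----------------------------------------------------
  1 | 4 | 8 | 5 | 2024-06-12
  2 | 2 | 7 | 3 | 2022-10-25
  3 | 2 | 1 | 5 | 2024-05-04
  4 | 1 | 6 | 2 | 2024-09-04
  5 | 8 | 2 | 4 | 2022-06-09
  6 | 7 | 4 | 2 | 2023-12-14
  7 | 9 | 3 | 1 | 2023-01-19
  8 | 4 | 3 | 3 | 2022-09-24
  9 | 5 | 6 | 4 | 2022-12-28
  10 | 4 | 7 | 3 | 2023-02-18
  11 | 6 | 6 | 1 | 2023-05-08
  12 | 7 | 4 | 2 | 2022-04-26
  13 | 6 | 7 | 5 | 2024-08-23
SELECT p.name, AVG(c.quantity) AS avg_quantity FROM orders c JOIN products p ON c.product_id = p.id GROUP BY p.id, p.name ORDER BY avg_quantity DESC

Execution result:
name | avg_quantity
Charger | 5.00
Keyboard | 5.00
Microphone | 4.00
Router | 3.67
Phone | 2.33
Tablet | 2.00
Printer | 2.00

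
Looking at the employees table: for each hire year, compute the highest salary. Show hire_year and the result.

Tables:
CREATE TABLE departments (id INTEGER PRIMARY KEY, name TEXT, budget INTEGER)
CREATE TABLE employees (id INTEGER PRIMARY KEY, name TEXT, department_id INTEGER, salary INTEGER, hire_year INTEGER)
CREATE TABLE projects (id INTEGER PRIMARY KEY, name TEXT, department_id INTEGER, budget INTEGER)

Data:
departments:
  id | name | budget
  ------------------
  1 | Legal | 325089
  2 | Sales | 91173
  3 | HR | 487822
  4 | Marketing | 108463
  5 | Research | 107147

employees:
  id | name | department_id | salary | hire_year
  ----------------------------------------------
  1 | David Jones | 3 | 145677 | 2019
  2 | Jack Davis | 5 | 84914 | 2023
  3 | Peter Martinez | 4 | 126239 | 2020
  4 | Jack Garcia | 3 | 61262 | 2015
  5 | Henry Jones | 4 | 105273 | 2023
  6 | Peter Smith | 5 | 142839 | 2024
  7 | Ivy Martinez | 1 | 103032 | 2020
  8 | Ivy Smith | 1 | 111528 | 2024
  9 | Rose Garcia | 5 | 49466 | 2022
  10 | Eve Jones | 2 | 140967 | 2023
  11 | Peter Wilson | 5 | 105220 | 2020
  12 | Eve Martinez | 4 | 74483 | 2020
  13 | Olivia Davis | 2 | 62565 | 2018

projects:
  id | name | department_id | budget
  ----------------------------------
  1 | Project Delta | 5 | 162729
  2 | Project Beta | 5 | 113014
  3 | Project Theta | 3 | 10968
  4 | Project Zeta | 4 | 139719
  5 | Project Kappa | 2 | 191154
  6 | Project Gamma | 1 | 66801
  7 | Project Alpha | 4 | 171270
SELECT hire_year, MAX(salary) AS max_salary FROM employees GROUP BY hire_year

Execution result:
hire_year | max_salary
2015 | 61262
2018 | 62565
2019 | 145677
2020 | 126239
2022 | 49466
2023 | 140967
2024 | 142839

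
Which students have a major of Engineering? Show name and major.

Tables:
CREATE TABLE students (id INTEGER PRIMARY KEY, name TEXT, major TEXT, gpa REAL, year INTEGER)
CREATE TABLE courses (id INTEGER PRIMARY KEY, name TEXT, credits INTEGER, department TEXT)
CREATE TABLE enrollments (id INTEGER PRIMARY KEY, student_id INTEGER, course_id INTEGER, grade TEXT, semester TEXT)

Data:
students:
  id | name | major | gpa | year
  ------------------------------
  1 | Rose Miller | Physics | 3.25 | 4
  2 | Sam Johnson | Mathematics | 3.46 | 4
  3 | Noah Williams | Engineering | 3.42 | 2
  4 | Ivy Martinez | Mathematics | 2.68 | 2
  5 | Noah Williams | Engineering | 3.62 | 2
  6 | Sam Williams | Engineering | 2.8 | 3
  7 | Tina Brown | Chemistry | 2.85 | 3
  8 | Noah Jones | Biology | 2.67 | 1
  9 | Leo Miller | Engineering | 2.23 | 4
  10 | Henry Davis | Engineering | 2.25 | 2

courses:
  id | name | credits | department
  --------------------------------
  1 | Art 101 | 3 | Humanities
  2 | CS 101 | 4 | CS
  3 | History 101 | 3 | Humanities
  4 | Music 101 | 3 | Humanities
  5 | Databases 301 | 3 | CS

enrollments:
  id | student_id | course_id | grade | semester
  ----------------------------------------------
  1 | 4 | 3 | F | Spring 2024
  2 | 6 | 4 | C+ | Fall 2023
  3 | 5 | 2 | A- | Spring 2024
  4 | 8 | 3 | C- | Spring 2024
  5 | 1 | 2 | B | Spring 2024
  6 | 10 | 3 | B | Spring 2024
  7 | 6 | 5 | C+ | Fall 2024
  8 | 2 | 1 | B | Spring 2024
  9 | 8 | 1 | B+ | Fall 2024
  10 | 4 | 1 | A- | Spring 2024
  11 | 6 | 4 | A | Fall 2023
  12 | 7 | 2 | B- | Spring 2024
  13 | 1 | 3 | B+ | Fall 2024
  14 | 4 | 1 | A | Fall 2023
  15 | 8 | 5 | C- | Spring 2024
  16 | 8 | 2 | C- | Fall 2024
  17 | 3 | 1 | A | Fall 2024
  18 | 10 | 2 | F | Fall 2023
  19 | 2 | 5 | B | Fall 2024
SELECT name, major FROM students WHERE major = 'Engineering'

Execution result:
name | major
Noah Williams | Engineering
Noah Williams | Engineering
Sam Williams | Engineering
Leo Miller | Engineering
Henry Davis | Engineering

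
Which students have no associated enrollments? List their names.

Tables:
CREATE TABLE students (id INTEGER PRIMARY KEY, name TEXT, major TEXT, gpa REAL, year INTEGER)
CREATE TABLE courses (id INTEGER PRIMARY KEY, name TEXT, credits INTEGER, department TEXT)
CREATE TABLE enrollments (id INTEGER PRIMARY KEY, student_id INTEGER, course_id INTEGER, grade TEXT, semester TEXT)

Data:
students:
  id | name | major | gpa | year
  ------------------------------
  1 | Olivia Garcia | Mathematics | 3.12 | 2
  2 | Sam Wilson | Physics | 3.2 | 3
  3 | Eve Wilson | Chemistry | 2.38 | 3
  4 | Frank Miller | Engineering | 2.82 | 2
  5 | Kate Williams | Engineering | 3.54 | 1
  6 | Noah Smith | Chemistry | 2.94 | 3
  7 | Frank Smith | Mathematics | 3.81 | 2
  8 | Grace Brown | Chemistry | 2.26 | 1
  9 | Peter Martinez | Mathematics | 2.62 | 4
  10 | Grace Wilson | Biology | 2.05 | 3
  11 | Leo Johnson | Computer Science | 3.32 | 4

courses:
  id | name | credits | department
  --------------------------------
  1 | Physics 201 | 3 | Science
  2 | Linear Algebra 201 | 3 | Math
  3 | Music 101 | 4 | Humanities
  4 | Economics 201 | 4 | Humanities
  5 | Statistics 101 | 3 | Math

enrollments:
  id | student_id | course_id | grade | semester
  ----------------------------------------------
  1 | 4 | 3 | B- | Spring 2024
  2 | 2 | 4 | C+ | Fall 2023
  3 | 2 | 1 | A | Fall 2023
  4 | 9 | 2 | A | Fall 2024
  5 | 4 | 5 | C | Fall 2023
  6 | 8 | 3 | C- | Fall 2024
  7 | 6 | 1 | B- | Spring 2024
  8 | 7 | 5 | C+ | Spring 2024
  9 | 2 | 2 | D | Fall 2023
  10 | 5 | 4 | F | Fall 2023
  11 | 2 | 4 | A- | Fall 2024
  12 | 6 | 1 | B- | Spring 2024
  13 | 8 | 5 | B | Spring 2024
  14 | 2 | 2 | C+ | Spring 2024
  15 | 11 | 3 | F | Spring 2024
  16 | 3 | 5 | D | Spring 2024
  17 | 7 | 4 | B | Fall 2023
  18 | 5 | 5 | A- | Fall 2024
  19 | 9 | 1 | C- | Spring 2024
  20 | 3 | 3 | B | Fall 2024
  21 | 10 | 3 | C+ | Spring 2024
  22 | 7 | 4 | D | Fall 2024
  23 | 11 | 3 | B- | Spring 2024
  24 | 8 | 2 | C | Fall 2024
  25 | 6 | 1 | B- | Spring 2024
SELECT p.name FROM students p LEFT JOIN enrollments c ON c.student_id = p.id WHERE c.id IS NULL

Execution result:
Olivia Garcia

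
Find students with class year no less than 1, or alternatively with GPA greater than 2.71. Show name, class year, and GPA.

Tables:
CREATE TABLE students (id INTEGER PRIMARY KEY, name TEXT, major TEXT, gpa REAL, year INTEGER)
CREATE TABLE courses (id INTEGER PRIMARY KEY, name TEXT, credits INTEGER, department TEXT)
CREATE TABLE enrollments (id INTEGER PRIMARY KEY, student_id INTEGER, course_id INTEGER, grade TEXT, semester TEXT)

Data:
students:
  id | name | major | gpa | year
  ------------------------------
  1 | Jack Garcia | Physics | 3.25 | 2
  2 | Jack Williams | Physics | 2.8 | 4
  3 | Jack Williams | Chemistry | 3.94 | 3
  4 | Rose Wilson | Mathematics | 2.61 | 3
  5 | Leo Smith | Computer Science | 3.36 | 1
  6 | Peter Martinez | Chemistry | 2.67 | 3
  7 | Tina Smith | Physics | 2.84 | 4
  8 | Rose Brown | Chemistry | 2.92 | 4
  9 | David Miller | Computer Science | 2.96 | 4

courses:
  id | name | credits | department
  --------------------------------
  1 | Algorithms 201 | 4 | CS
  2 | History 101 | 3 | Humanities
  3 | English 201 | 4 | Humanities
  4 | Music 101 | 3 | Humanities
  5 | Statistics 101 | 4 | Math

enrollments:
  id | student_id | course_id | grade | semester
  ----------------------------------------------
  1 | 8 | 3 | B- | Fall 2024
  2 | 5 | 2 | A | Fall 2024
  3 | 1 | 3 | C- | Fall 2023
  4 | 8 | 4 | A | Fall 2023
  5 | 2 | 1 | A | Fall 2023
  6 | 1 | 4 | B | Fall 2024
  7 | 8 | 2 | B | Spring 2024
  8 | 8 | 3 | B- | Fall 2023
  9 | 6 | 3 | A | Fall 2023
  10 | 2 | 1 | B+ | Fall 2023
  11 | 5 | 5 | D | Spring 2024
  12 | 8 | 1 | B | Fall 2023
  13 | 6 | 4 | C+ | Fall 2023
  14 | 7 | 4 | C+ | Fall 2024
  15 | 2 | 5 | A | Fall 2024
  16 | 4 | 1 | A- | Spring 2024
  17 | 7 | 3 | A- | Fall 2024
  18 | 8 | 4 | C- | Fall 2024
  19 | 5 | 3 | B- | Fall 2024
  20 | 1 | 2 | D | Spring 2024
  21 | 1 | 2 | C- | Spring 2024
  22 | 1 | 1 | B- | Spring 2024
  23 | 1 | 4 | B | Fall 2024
SELECT name, year, gpa FROM students WHERE year >= 1 OR gpa > 2.71

Execution result:
name | year | gpa
Jack Garcia | 2 | 3.25
Jack Williams | 4 | 2.80
Jack Williams | 3 | 3.94
Rose Wilson | 3 | 2.61
Leo Smith | 1 | 3.36
Peter Martinez | 3 | 2.67
Tina Smith | 4 | 2.84
Rose Brown | 4 | 2.92
David Miller | 4 | 2.96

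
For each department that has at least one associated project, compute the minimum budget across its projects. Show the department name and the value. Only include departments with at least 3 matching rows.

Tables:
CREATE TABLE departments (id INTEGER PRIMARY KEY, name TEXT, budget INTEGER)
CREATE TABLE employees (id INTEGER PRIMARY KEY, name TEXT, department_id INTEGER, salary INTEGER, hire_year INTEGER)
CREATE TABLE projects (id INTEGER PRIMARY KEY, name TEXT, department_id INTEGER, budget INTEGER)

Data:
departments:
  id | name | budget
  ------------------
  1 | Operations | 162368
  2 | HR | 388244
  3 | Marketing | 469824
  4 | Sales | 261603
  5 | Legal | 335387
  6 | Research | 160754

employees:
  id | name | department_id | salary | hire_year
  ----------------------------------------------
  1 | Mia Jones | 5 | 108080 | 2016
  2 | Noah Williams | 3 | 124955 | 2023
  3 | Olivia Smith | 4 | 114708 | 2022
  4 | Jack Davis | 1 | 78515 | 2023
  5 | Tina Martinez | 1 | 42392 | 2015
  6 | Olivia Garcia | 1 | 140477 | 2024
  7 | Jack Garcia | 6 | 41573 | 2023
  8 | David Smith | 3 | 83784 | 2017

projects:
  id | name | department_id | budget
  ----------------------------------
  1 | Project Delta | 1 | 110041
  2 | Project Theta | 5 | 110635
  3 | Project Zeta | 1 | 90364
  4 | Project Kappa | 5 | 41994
SELECT p.name, MIN(c.budget) AS min_budget FROM projects c JOIN departments p ON c.department_id = p.id GROUP BY p.id, p.name HAVING COUNT(*) >= 3

Execution result:
(no rows)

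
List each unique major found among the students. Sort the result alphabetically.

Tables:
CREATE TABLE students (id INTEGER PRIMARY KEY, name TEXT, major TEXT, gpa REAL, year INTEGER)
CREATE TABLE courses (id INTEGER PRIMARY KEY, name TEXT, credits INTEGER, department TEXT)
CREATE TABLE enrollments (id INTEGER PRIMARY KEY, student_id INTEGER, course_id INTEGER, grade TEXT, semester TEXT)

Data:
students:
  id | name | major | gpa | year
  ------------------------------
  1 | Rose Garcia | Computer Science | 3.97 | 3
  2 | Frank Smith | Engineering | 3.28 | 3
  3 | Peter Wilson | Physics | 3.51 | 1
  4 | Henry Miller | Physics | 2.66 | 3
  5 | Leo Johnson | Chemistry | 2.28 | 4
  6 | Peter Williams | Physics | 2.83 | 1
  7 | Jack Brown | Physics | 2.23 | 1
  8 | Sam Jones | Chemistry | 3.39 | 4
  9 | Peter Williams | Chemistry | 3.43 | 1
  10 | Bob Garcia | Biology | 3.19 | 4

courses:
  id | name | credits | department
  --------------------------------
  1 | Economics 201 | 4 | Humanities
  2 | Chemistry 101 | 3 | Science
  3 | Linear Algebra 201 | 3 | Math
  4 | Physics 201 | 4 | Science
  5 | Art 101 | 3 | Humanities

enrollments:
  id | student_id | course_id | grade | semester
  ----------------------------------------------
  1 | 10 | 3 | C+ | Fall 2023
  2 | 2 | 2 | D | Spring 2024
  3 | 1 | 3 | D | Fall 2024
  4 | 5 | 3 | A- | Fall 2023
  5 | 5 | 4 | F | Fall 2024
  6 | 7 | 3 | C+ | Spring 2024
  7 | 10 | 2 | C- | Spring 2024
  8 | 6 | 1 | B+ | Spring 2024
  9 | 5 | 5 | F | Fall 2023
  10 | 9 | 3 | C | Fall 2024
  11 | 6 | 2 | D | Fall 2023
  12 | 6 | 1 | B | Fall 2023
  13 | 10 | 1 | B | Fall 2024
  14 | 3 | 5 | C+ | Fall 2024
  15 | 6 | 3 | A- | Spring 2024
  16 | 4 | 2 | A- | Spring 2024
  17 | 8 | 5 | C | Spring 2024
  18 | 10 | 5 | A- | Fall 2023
SELECT DISTINCT major FROM students ORDER BY major

Execution result:
major
Biology
Chemistry
Computer Science
Engineering
Physics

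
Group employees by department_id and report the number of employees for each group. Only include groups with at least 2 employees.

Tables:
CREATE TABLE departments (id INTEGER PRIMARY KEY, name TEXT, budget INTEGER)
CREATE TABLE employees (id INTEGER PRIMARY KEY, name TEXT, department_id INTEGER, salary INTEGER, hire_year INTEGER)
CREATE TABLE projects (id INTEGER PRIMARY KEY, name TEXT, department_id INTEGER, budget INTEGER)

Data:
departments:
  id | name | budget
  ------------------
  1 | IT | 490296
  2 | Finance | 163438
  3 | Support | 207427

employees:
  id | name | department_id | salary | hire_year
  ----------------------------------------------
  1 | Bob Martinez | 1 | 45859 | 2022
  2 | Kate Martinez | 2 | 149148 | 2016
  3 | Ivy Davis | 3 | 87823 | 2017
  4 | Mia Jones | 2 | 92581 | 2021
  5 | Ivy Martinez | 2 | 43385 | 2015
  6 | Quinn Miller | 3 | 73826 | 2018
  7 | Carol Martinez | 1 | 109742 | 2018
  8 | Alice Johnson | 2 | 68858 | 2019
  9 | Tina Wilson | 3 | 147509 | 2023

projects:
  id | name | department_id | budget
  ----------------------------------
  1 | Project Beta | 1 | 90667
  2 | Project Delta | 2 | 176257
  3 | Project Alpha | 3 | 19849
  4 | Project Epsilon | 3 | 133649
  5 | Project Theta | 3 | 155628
SELECT department_id, COUNT(*) AS n FROM employees GROUP BY department_id HAVING COUNT(*) >= 2

Execution result:
department_id | n
1 | 2
2 | 4
3 | 3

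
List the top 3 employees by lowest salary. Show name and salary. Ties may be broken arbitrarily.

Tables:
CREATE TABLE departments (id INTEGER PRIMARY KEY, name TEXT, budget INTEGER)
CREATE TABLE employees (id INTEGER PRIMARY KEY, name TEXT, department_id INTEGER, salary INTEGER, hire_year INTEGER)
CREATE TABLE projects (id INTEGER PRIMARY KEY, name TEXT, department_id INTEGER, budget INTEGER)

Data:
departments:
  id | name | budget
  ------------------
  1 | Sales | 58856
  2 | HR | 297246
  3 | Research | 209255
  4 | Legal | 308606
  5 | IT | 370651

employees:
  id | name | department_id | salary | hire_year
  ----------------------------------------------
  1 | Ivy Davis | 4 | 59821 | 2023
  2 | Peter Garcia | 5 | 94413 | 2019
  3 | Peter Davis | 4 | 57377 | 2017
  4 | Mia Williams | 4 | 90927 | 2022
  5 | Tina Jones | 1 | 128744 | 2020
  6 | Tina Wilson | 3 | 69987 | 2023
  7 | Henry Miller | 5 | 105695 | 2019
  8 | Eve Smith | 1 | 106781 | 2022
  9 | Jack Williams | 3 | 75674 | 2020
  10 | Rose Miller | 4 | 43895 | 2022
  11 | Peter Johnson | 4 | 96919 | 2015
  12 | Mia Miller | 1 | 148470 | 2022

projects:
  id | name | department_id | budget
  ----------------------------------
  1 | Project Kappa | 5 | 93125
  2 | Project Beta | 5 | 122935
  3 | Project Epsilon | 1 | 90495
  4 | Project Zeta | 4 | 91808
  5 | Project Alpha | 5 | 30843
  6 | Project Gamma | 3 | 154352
SELECT name, salary FROM employees ORDER BY salary ASC LIMIT 3

Execution result:
name | salary
Rose Miller | 43895
Peter Davis | 57377
Ivy Davis | 59821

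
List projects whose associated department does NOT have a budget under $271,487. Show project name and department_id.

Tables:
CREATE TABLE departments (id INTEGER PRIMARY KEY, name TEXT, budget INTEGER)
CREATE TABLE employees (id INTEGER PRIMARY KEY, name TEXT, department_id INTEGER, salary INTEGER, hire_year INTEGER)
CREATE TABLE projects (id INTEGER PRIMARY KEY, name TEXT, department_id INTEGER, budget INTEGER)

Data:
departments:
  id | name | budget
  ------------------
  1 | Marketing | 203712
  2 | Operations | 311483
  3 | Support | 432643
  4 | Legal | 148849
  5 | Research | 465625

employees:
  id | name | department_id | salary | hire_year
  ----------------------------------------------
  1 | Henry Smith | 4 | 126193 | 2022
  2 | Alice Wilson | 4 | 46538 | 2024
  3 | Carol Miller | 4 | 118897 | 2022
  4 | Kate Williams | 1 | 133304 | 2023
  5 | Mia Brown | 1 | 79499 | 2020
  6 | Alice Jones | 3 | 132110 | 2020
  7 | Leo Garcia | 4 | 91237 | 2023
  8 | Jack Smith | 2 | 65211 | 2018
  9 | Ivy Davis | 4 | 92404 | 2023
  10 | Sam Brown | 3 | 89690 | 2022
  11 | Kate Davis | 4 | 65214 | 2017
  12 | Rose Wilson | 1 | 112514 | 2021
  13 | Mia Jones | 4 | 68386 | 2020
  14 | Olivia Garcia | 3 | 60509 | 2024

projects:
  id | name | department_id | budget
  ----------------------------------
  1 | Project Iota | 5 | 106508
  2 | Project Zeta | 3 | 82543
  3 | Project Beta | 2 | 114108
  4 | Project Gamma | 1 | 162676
SELECT name, department_id FROM projects WHERE department_id NOT IN (SELECT id FROM departments WHERE budget < 271487)

Execution result:
name | department_id
Project Iota | 5
Project Zeta | 3
Project Beta | 2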